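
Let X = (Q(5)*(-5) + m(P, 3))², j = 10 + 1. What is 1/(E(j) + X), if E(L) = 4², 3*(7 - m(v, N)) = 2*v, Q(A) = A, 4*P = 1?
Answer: 36/12457 ≈ 0.0028899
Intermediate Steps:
P = ¼ (P = (¼)*1 = ¼ ≈ 0.25000)
j = 11
m(v, N) = 7 - 2*v/3
E(L) = 16
X = 11881/36 (X = (5*(-5) + (7 - ⅔*¼))² = (-25 + (7 - ⅙))² = (-25 + 41/6)² = (-109/6)² = 11881/36 ≈ 330.03)
1/(E(j) + X) = 1/(16 + 11881/36) = 1/(12457/36) = 36/12457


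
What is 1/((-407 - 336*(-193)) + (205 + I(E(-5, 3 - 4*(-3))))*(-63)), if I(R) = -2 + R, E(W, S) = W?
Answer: 1/51967 ≈ 1.9243e-5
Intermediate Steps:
1/((-407 - 336*(-193)) + (205 + I(E(-5, 3 - 4*(-3))))*(-63)) = 1/((-407 - 336*(-193)) + (205 + (-2 - 5))*(-63)) = 1/((-407 + 64848) + (205 - 7)*(-63)) = 1/(64441 + 198*(-63)) = 1/(64441 - 12474) = 1/51967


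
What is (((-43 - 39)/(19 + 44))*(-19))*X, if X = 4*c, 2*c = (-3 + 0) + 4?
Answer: 3116/63 ≈ 49.460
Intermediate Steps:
c = ½ (c = ((-3 + 0) + 4)/2 = (-3 + 4)/2 = (½)*1 = ½ ≈ 0.50000)
X = 2 (X = 4*(½) = 2)
(((-43 - 39)/(19 + 44))*(-19))*X = (((-43 - 39)/(19 + 44))*(-19))*2 = (-82/63*(-19))*2 = (-82*1/63*(-19))*2 = -82/63*(-19)*2 = (1558/63)*2 = 3116/63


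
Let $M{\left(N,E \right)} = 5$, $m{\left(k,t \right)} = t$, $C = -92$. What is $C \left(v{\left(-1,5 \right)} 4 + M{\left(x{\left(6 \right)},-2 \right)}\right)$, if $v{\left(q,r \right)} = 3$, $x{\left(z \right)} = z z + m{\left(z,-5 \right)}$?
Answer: $-1564$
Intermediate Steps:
$x{\left(z \right)} = -5 + z^{2}$ ($x{\left(z \right)} = z z - 5 = z^{2} - 5 = -5 + z^{2}$)
$C \left(v{\left(-1,5 \right)} 4 + M{\left(x{\left(6 \right)},-2 \right)}\right) = - 92 \left(3 \cdot 4 + 5\right) = - 92 \left(12 + 5\right) = \left(-92\right) 17 = -1564$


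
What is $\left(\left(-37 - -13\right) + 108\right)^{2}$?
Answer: $7056$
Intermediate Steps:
$\left(\left(-37 - -13\right) + 108\right)^{2} = \left(\left(-37 + 13\right) + 108\right)^{2} = \left(-24 + 108\right)^{2} = 84^{2} = 7056$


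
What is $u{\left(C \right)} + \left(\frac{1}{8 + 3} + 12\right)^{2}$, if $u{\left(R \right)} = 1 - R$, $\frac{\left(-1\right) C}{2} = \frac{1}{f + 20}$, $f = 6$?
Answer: $\frac{231651}{1573} \approx 147.27$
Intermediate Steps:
$C = - \frac{1}{13}$ ($C = - \frac{2}{6 + 20} = - \frac{2}{26} = \left(-2\right) \frac{1}{26} = - \frac{1}{13} \approx -0.076923$)
$u{\left(C \right)} + \left(\frac{1}{8 + 3} + 12\right)^{2} = \left(1 - - \frac{1}{13}\right) + \left(\frac{1}{8 + 3} + 12\right)^{2} = \left(1 + \frac{1}{13}\right) + \left(\frac{1}{11} + 12\right)^{2} = \frac{14}{13} + \left(\frac{1}{11} + 12\right)^{2} = \frac{14}{13} + \left(\frac{133}{11}\right)^{2} = \frac{14}{13} + \frac{17689}{121} = \frac{231651}{1573}$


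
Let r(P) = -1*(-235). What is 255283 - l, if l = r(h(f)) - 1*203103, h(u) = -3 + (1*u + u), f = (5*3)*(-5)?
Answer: 458151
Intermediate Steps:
f = -75 (f = 15*(-5) = -75)
h(u) = -3 + 2*u (h(u) = -3 + (u + u) = -3 + 2*u)
r(P) = 235
l = -202868 (l = 235 - 1*203103 = 235 - 203103 = -202868)
255283 - l = 255283 - 1*(-202868) = 255283 + 202868 = 458151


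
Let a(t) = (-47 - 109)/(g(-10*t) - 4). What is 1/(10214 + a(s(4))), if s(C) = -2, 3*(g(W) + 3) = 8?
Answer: 1/10250 ≈ 9.7561e-5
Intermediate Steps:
g(W) = -⅓ (g(W) = -3 + (⅓)*8 = -3 + 8/3 = -⅓)
a(t) = 36 (a(t) = (-47 - 109)/(-⅓ - 4) = -156/(-13/3) = -156*(-3/13) = 36)
1/(10214 + a(s(4))) = 1/(10214 + 36) = 1/10250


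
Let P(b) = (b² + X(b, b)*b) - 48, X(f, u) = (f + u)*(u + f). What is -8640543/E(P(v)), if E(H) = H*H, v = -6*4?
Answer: -2880181/999844608 ≈ -0.0028806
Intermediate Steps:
X(f, u) = (f + u)² (X(f, u) = (f + u)*(f + u) = (f + u)²)
v = -24
P(b) = -48 + b² + 4*b³ (P(b) = (b² + (b + b)²*b) - 48 = (b² + (2*b)²*b) - 48 = (b² + (4*b²)*b) - 48 = (b² + 4*b³) - 48 = -48 + b² + 4*b³)
E(H) = H²
-8640543/E(P(v)) = -8640543/(-48 + (-24)² + 4*(-24)³)² = -8640543/(-48 + 576 + 4*(-13824))² = -8640543/(-48 + 576 - 55296)² = -8640543/((-54768)²) = -8640543/2999533824 = -8640543*1/2999533824 = -2880181/999844608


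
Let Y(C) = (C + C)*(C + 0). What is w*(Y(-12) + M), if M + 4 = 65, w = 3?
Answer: 1047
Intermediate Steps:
M = 61 (M = -4 + 65 = 61)
Y(C) = 2*C² (Y(C) = (2*C)*C = 2*C²)
w*(Y(-12) + M) = 3*(2*(-12)² + 61) = 3*(2*144 + 61) = 3*(288 + 61) = 3*349 = 1047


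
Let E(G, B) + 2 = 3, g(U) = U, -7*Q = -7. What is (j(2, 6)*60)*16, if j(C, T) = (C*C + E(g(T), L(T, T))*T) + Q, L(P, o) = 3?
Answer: 10560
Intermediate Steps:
Q = 1 (Q = -⅐*(-7) = 1)
E(G, B) = 1 (E(G, B) = -2 + 3 = 1)
j(C, T) = 1 + T + C² (j(C, T) = (C*C + 1*T) + 1 = (C² + T) + 1 = (T + C²) + 1 = 1 + T + C²)
(j(2, 6)*60)*16 = ((1 + 6 + 2²)*60)*16 = ((1 + 6 + 4)*60)*16 = (11*60)*16 = 660*16 = 10560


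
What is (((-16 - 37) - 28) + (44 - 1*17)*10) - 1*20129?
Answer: -19940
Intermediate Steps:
(((-16 - 37) - 28) + (44 - 1*17)*10) - 1*20129 = ((-53 - 28) + (44 - 17)*10) - 20129 = (-81 + 27*10) - 20129 = (-81 + 270) - 20129 = 189 - 20129 = -19940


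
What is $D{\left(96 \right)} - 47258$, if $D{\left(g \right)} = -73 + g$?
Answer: $-47235$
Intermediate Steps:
$D{\left(96 \right)} - 47258 = \left(-73 + 96\right) - 47258 = 23 - 47258 = -47235$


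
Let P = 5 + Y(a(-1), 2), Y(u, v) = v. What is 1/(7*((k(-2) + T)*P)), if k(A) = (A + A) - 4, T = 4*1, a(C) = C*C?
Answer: -1/196 ≈ -0.0051020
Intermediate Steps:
a(C) = C²
T = 4
P = 7 (P = 5 + 2 = 7)
k(A) = -4 + 2*A (k(A) = 2*A - 4 = -4 + 2*A)
1/(7*((k(-2) + T)*P)) = 1/(7*(((-4 + 2*(-2)) + 4)*7)) = 1/(7*(((-4 - 4) + 4)*7)) = 1/(7*((-8 + 4)*7)) = 1/(7*(-4*7)) = 1/(7*(-28)) = 1/(-196) = -1/196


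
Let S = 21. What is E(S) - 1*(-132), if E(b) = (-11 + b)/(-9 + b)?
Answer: 797/6 ≈ 132.83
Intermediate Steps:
E(b) = (-11 + b)/(-9 + b)
E(S) - 1*(-132) = (-11 + 21)/(-9 + 21) - 1*(-132) = 10/12 + 132 = (1/12)*10 + 132 = ⅚ + 132 = 797/6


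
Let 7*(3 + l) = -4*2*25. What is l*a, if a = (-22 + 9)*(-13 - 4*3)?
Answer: -71825/7 ≈ -10261.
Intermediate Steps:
a = 325 (a = -13*(-13 - 12) = -13*(-25) = 325)
l = -221/7 (l = -3 + (-4*2*25)/7 = -3 + (-8*25)/7 = -3 + (⅐)*(-200) = -3 - 200/7 = -221/7 ≈ -31.571)
l*a = -221/7*325 = -71825/7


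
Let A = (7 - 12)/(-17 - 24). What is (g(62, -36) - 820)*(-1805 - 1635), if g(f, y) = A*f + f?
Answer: 105841920/41 ≈ 2.5815e+6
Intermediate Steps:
A = 5/41 (A = -5/(-41) = -5*(-1/41) = 5/41 ≈ 0.12195)
g(f, y) = 46*f/41 (g(f, y) = 5*f/41 + f = 46*f/41)
(g(62, -36) - 820)*(-1805 - 1635) = ((46/41)*62 - 820)*(-1805 - 1635) = (2852/41 - 820)*(-3440) = -30768/41*(-3440) = 105841920/41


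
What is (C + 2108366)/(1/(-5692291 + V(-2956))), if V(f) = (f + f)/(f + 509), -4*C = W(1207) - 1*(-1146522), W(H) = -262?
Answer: -25375921083627165/2447 ≈ -1.0370e+13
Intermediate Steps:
C = -286565 (C = -(-262 - 1*(-1146522))/4 = -(-262 + 1146522)/4 = -¼*1146260 = -286565)
V(f) = 2*f/(509 + f) (V(f) = (2*f)/(509 + f) = 2*f/(509 + f))
(C + 2108366)/(1/(-5692291 + V(-2956))) = (-286565 + 2108366)/(1/(-5692291 + 2*(-2956)/(509 - 2956))) = 1821801/(1/(-5692291 + 2*(-2956)/(-2447))) = 1821801/(1/(-5692291 + 2*(-2956)*(-1/2447))) = 1821801/(1/(-5692291 + 5912/2447)) = 1821801/(1/(-13929030165/2447)) = 1821801/(-2447/13929030165) = 1821801*(-13929030165/2447) = -25375921083627165/2447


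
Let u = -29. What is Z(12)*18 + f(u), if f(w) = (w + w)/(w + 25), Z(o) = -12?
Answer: -403/2 ≈ -201.50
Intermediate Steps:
f(w) = 2*w/(25 + w) (f(w) = (2*w)/(25 + w) = 2*w/(25 + w))
Z(12)*18 + f(u) = -12*18 + 2*(-29)/(25 - 29) = -216 + 2*(-29)/(-4) = -216 + 2*(-29)*(-¼) = -216 + 29/2 = -403/2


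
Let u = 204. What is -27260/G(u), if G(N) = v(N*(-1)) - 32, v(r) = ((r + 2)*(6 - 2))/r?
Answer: 139026/143 ≈ 972.21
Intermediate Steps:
v(r) = (8 + 4*r)/r (v(r) = ((2 + r)*4)/r = (8 + 4*r)/r)
G(N) = -28 - 8/N (G(N) = (4 + 8/((N*(-1)))) - 32 = (4 + 8/((-N))) - 32 = (4 + 8*(-1/N)) - 32 = (4 - 8/N) - 32 = -28 - 8/N)
-27260/G(u) = -27260/(-28 - 8/204) = -27260/(-28 - 8*1/204) = -27260/(-28 - 2/51) = -27260/(-1430/51) = -27260*(-51/1430) = 139026/143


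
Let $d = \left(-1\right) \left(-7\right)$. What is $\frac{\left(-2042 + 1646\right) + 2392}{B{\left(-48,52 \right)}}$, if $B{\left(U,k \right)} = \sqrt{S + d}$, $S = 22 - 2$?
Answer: $\frac{1996 \sqrt{3}}{9} \approx 384.13$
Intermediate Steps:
$S = 20$ ($S = 22 - 2 = 20$)
$d = 7$
$B{\left(U,k \right)} = 3 \sqrt{3}$ ($B{\left(U,k \right)} = \sqrt{20 + 7} = \sqrt{27} = 3 \sqrt{3}$)
$\frac{\left(-2042 + 1646\right) + 2392}{B{\left(-48,52 \right)}} = \frac{\left(-2042 + 1646\right) + 2392}{3 \sqrt{3}} = \left(-396 + 2392\right) \frac{\sqrt{3}}{9} = 1996 \frac{\sqrt{3}}{9} = \frac{1996 \sqrt{3}}{9}$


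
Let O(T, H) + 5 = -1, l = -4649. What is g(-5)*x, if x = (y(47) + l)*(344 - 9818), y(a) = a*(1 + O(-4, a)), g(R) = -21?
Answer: -971691336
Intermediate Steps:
O(T, H) = -6 (O(T, H) = -5 - 1 = -6)
y(a) = -5*a (y(a) = a*(1 - 6) = a*(-5) = -5*a)
x = 46271016 (x = (-5*47 - 4649)*(344 - 9818) = (-235 - 4649)*(-9474) = -4884*(-9474) = 46271016)
g(-5)*x = -21*46271016 = -971691336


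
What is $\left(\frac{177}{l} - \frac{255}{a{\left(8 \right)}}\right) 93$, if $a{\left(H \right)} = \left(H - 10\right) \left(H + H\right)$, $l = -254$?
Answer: $\frac{2748429}{4064} \approx 676.29$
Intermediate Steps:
$a{\left(H \right)} = 2 H \left(-10 + H\right)$ ($a{\left(H \right)} = \left(-10 + H\right) 2 H = 2 H \left(-10 + H\right)$)
$\left(\frac{177}{l} - \frac{255}{a{\left(8 \right)}}\right) 93 = \left(\frac{177}{-254} - \frac{255}{2 \cdot 8 \left(-10 + 8\right)}\right) 93 = \left(177 \left(- \frac{1}{254}\right) - \frac{255}{2 \cdot 8 \left(-2\right)}\right) 93 = \left(- \frac{177}{254} - \frac{255}{-32}\right) 93 = \left(- \frac{177}{254} - - \frac{255}{32}\right) 93 = \left(- \frac{177}{254} + \frac{255}{32}\right) 93 = \frac{29553}{4064} \cdot 93 = \frac{2748429}{4064}$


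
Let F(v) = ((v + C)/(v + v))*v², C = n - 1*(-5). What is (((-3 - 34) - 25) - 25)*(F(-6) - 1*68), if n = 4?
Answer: 6699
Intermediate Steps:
C = 9 (C = 4 - 1*(-5) = 4 + 5 = 9)
F(v) = v*(9 + v)/2 (F(v) = ((v + 9)/(v + v))*v² = ((9 + v)/((2*v)))*v² = ((9 + v)*(1/(2*v)))*v² = ((9 + v)/(2*v))*v² = v*(9 + v)/2)
(((-3 - 34) - 25) - 25)*(F(-6) - 1*68) = (((-3 - 34) - 25) - 25)*((½)*(-6)*(9 - 6) - 1*68) = ((-37 - 25) - 25)*((½)*(-6)*3 - 68) = (-62 - 25)*(-9 - 68) = -87*(-77) = 6699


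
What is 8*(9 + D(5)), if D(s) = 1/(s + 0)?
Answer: 368/5 ≈ 73.600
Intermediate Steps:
D(s) = 1/s
8*(9 + D(5)) = 8*(9 + 1/5) = 8*(9 + ⅕) = 8*(46/5) = 368/5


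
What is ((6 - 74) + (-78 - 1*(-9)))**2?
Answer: 18769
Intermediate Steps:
((6 - 74) + (-78 - 1*(-9)))**2 = (-68 + (-78 + 9))**2 = (-68 - 69)**2 = (-137)**2 = 18769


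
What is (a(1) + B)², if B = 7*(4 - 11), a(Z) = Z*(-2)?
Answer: 2601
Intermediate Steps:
a(Z) = -2*Z
B = -49 (B = 7*(-7) = -49)
(a(1) + B)² = (-2*1 - 49)² = (-2 - 49)² = (-51)² = 2601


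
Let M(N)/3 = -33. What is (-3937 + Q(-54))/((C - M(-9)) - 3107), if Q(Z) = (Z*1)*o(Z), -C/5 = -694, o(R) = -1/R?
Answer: -179/21 ≈ -8.5238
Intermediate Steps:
C = 3470 (C = -5*(-694) = 3470)
M(N) = -99 (M(N) = 3*(-33) = -99)
Q(Z) = -1 (Q(Z) = (Z*1)*(-1/Z) = Z*(-1/Z) = -1)
(-3937 + Q(-54))/((C - M(-9)) - 3107) = (-3937 - 1)/((3470 - 1*(-99)) - 3107) = -3938/((3470 + 99) - 3107) = -3938/(3569 - 3107) = -3938/462 = -3938*1/462 = -179/21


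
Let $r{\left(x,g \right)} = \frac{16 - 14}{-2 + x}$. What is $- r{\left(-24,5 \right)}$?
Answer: $\frac{1}{13} \approx 0.076923$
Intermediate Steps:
$r{\left(x,g \right)} = \frac{2}{-2 + x}$
$- r{\left(-24,5 \right)} = - \frac{2}{-2 - 24} = - \frac{2}{-26} = - \frac{2 \left(-1\right)}{26} = \left(-1\right) \left(- \frac{1}{13}\right) = \frac{1}{13}$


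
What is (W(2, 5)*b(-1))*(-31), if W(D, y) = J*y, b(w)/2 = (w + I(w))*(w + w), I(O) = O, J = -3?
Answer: 3720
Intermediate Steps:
b(w) = 8*w² (b(w) = 2*((w + w)*(w + w)) = 2*((2*w)*(2*w)) = 2*(4*w²) = 8*w²)
W(D, y) = -3*y
(W(2, 5)*b(-1))*(-31) = ((-3*5)*(8*(-1)²))*(-31) = -120*(-31) = 3720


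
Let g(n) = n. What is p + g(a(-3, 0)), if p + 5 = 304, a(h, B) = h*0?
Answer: 299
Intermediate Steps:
a(h, B) = 0
p = 299 (p = -5 + 304 = 299)
p + g(a(-3, 0)) = 299 + 0 = 299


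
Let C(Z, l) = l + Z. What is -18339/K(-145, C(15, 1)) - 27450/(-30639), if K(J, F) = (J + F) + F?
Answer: 188330157/1154069 ≈ 163.19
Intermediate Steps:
C(Z, l) = Z + l
K(J, F) = J + 2*F (K(J, F) = (F + J) + F = J + 2*F)
-18339/K(-145, C(15, 1)) - 27450/(-30639) = -18339/(-145 + 2*(15 + 1)) - 27450/(-30639) = -18339/(-145 + 2*16) - 27450*(-1/30639) = -18339/(-145 + 32) + 9150/10213 = -18339/(-113) + 9150/10213 = -18339*(-1/113) + 9150/10213 = 18339/113 + 9150/10213 = 188330157/1154069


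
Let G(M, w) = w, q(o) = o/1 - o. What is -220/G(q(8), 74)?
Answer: -110/37 ≈ -2.9730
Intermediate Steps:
q(o) = 0 (q(o) = o*1 - o = o - o = 0)
-220/G(q(8), 74) = -220/74 = -220*1/74 = -110/37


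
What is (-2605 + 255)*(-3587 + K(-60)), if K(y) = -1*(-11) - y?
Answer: 8262600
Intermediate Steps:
K(y) = 11 - y
(-2605 + 255)*(-3587 + K(-60)) = (-2605 + 255)*(-3587 + (11 - 1*(-60))) = -2350*(-3587 + (11 + 60)) = -2350*(-3587 + 71) = -2350*(-3516) = 8262600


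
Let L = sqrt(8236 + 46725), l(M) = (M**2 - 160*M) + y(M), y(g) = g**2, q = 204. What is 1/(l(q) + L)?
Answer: 2976/150558559 - sqrt(54961)/2559495503 ≈ 1.9675e-5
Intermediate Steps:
l(M) = -160*M + 2*M**2 (l(M) = (M**2 - 160*M) + M**2 = -160*M + 2*M**2)
L = sqrt(54961) ≈ 234.44
1/(l(q) + L) = 1/(2*204*(-80 + 204) + sqrt(54961)) = 1/(2*204*124 + sqrt(54961)) = 1/(50592 + sqrt(54961))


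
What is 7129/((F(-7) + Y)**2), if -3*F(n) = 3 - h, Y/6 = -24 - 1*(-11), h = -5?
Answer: 64161/58564 ≈ 1.0956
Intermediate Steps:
Y = -78 (Y = 6*(-24 - 1*(-11)) = 6*(-24 + 11) = 6*(-13) = -78)
F(n) = -8/3 (F(n) = -(3 - 1*(-5))/3 = -(3 + 5)/3 = -1/3*8 = -8/3)
7129/((F(-7) + Y)**2) = 7129/((-8/3 - 78)**2) = 7129/((-242/3)**2) = 7129/(58564/9) = 7129*(9/58564) = 64161/58564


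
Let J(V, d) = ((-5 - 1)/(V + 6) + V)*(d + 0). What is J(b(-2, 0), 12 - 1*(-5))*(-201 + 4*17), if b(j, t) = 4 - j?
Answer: -24871/2 ≈ -12436.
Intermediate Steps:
J(V, d) = d*(V - 6/(6 + V)) (J(V, d) = (-6/(6 + V) + V)*d = (V - 6/(6 + V))*d = d*(V - 6/(6 + V)))
J(b(-2, 0), 12 - 1*(-5))*(-201 + 4*17) = ((12 - 1*(-5))*(-6 + (4 - 1*(-2))² + 6*(4 - 1*(-2)))/(6 + (4 - 1*(-2))))*(-201 + 4*17) = ((12 + 5)*(-6 + (4 + 2)² + 6*(4 + 2))/(6 + (4 + 2)))*(-201 + 68) = (17*(-6 + 6² + 6*6)/(6 + 6))*(-133) = (17*(-6 + 36 + 36)/12)*(-133) = (17*(1/12)*66)*(-133) = (187/2)*(-133) = -24871/2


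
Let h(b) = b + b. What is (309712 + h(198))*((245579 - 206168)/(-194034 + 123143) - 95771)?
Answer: -2105429074188176/70891 ≈ -2.9700e+10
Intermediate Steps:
h(b) = 2*b
(309712 + h(198))*((245579 - 206168)/(-194034 + 123143) - 95771) = (309712 + 2*198)*((245579 - 206168)/(-194034 + 123143) - 95771) = (309712 + 396)*(39411/(-70891) - 95771) = 310108*(39411*(-1/70891) - 95771) = 310108*(-39411/70891 - 95771) = 310108*(-6789341372/70891) = -2105429074188176/70891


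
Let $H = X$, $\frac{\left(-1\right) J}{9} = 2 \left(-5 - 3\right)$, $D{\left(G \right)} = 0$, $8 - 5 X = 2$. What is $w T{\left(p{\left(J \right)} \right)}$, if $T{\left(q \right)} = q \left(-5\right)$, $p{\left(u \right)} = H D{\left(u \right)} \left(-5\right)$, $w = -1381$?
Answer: $0$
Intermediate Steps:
$X = \frac{6}{5}$ ($X = \frac{8}{5} - \frac{2}{5} = \frac{6}{5} \approx 1.2$)
$J = 144$ ($J = - 9 \cdot 2 \left(-5 - 3\right) = - 9 \cdot 2 \left(-8\right) = \left(-9\right) \left(-16\right) = 144$)
$H = \frac{6}{5} \approx 1.2$
$p{\left(u \right)} = 0$ ($p{\left(u \right)} = \frac{6}{5} \cdot 0 \left(-5\right) = 0 \left(-5\right) = 0$)
$T{\left(q \right)} = - 5 q$
$w T{\left(p{\left(J \right)} \right)} = - 1381 \left(\left(-5\right) 0\right) = \left(-1381\right) 0 = 0$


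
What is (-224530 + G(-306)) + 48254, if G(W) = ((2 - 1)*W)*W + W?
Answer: -82946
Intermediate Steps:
G(W) = W + W² (G(W) = (1*W)*W + W = W*W + W = W² + W = W + W²)
(-224530 + G(-306)) + 48254 = (-224530 - 306*(1 - 306)) + 48254 = (-224530 - 306*(-305)) + 48254 = (-224530 + 93330) + 48254 = -131200 + 48254 = -82946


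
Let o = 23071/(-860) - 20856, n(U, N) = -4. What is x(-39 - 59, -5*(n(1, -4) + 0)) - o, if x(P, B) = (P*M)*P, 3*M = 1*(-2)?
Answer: 37358813/2580 ≈ 14480.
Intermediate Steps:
M = -⅔ (M = (1*(-2))/3 = (⅓)*(-2) = -⅔ ≈ -0.66667)
x(P, B) = -2*P²/3 (x(P, B) = (P*(-⅔))*P = (-2*P/3)*P = -2*P²/3)
o = -17959231/860 (o = 23071*(-1/860) - 20856 = -23071/860 - 20856 = -17959231/860 ≈ -20883.)
x(-39 - 59, -5*(n(1, -4) + 0)) - o = -2*(-39 - 59)²/3 - 1*(-17959231/860) = -⅔*(-98)² + 17959231/860 = -⅔*9604 + 17959231/860 = -19208/3 + 17959231/860 = 37358813/2580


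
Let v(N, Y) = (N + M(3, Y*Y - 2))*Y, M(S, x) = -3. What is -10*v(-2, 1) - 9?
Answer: 41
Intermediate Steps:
v(N, Y) = Y*(-3 + N) (v(N, Y) = (N - 3)*Y = (-3 + N)*Y = Y*(-3 + N))
-10*v(-2, 1) - 9 = -10*(-3 - 2) - 9 = -10*(-5) - 9 = 50 - 9 = 41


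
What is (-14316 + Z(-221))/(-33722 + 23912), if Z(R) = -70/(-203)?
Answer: 207577/142245 ≈ 1.4593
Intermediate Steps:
Z(R) = 10/29 (Z(R) = -70*(-1/203) = 10/29)
(-14316 + Z(-221))/(-33722 + 23912) = (-14316 + 10/29)/(-33722 + 23912) = -415154/29/(-9810) = -415154/29*(-1/9810) = 207577/142245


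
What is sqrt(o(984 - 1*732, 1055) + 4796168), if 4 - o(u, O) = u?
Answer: 12*sqrt(33305) ≈ 2190.0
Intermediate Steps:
o(u, O) = 4 - u
sqrt(o(984 - 1*732, 1055) + 4796168) = sqrt((4 - (984 - 1*732)) + 4796168) = sqrt((4 - (984 - 732)) + 4796168) = sqrt((4 - 1*252) + 4796168) = sqrt((4 - 252) + 4796168) = sqrt(-248 + 4796168) = sqrt(4795920) = 12*sqrt(33305)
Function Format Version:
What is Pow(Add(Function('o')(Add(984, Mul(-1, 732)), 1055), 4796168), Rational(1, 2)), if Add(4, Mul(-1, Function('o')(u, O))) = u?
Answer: Mul(12, Pow(33305, Rational(1, 2))) ≈ 2190.0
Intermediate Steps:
Function('o')(u, O) = Add(4, Mul(-1, u))
Pow(Add(Function('o')(Add(984, Mul(-1, 732)), 1055), 4796168), Rational(1, 2)) = Pow(Add(Add(4, Mul(-1, Add(984, Mul(-1, 732)))), 4796168), Rational(1, 2)) = Pow(Add(Add(4, Mul(-1, Add(984, -732))), 4796168), Rational(1, 2)) = Pow(Add(Add(4, Mul(-1, 252)), 4796168), Rational(1, 2)) = Pow(Add(Add(4, -252), 4796168), Rational(1, 2)) = Pow(Add(-248, 4796168), Rational(1, 2)) = Pow(4795920, Rational(1, 2)) = Mul(12, Pow(33305, Rational(1, 2)))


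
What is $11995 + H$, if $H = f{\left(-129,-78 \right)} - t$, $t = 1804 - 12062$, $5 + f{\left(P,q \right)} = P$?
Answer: $22119$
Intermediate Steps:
$f{\left(P,q \right)} = -5 + P$
$t = -10258$ ($t = 1804 - 12062 = -10258$)
$H = 10124$ ($H = \left(-5 - 129\right) - -10258 = -134 + 10258 = 10124$)
$11995 + H = 11995 + 10124 = 22119$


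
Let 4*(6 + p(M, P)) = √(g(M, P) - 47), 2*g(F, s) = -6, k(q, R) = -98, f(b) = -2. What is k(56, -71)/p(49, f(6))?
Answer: 4704/313 + 980*I*√2/313 ≈ 15.029 + 4.4279*I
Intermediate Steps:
g(F, s) = -3 (g(F, s) = (½)*(-6) = -3)
p(M, P) = -6 + 5*I*√2/4 (p(M, P) = -6 + √(-3 - 47)/4 = -6 + √(-50)/4 = -6 + (5*I*√2)/4 = -6 + 5*I*√2/4)
k(56, -71)/p(49, f(6)) = -98/(-6 + 5*I*√2/4)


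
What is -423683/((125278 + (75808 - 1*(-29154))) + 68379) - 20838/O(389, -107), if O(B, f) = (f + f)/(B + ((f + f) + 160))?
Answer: 1042243971854/31952233 ≈ 32619.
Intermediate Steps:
O(B, f) = 2*f/(160 + B + 2*f) (O(B, f) = (2*f)/(B + (2*f + 160)) = (2*f)/(B + (160 + 2*f)) = (2*f)/(160 + B + 2*f) = 2*f/(160 + B + 2*f))
-423683/((125278 + (75808 - 1*(-29154))) + 68379) - 20838/O(389, -107) = -423683/((125278 + (75808 - 1*(-29154))) + 68379) - 20838/(2*(-107)/(160 + 389 + 2*(-107))) = -423683/((125278 + (75808 + 29154)) + 68379) - 20838/(2*(-107)/(160 + 389 - 214)) = -423683/((125278 + 104962) + 68379) - 20838/(2*(-107)/335) = -423683/(230240 + 68379) - 20838/(2*(-107)*(1/335)) = -423683/298619 - 20838/(-214/335) = -423683*1/298619 - 20838*(-335/214) = -423683/298619 + 3490365/107 = 1042243971854/31952233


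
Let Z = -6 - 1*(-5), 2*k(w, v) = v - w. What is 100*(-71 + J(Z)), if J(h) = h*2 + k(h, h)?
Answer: -7300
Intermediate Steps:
k(w, v) = v/2 - w/2 (k(w, v) = (v - w)/2 = v/2 - w/2)
Z = -1 (Z = -6 + 5 = -1)
J(h) = 2*h (J(h) = h*2 + (h/2 - h/2) = 2*h + 0 = 2*h)
100*(-71 + J(Z)) = 100*(-71 + 2*(-1)) = 100*(-71 - 2) = 100*(-73) = -7300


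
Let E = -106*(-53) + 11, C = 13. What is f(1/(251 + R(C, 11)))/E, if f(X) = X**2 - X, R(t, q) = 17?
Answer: -267/404297296 ≈ -6.6041e-7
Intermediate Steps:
E = 5629 (E = 5618 + 11 = 5629)
f(1/(251 + R(C, 11)))/E = ((-1 + 1/(251 + 17))/(251 + 17))/5629 = ((-1 + 1/268)/268)*(1/5629) = ((1/268)*(-267/268))*(1/5629) = -267/71824*1/5629 = -267/404297296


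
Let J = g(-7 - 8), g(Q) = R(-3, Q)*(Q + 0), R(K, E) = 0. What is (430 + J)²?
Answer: 184900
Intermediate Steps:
g(Q) = 0 (g(Q) = 0*(Q + 0) = 0*Q = 0)
J = 0
(430 + J)² = (430 + 0)² = 430² = 184900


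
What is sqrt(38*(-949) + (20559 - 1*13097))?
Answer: 10*I*sqrt(286) ≈ 169.12*I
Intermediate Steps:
sqrt(38*(-949) + (20559 - 1*13097)) = sqrt(-36062 + (20559 - 13097)) = sqrt(-36062 + 7462) = sqrt(-28600) = 10*I*sqrt(286)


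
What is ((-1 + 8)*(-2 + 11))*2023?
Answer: 127449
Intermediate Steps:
((-1 + 8)*(-2 + 11))*2023 = (7*9)*2023 = 63*2023 = 127449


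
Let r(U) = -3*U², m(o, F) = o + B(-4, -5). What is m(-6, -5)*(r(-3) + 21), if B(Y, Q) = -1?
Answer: 42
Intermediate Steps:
m(o, F) = -1 + o (m(o, F) = o - 1 = -1 + o)
m(-6, -5)*(r(-3) + 21) = (-1 - 6)*(-3*(-3)² + 21) = -7*(-3*9 + 21) = -7*(-27 + 21) = -7*(-6) = 42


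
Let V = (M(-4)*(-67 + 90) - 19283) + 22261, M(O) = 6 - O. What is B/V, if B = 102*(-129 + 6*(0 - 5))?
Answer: -8109/1604 ≈ -5.0555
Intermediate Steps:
B = -16218 (B = 102*(-129 + 6*(-5)) = 102*(-129 - 30) = 102*(-159) = -16218)
V = 3208 (V = ((6 - 1*(-4))*(-67 + 90) - 19283) + 22261 = ((6 + 4)*23 - 19283) + 22261 = (10*23 - 19283) + 22261 = (230 - 19283) + 22261 = -19053 + 22261 = 3208)
B/V = -16218/3208 = -16218*1/3208 = -8109/1604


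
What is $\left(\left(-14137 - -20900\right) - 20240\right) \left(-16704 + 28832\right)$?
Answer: $-163449056$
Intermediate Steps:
$\left(\left(-14137 - -20900\right) - 20240\right) \left(-16704 + 28832\right) = \left(\left(-14137 + 20900\right) - 20240\right) 12128 = \left(6763 - 20240\right) 12128 = \left(-13477\right) 12128 = -163449056$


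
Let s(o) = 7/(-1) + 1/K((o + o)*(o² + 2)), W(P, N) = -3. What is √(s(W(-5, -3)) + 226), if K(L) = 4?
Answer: √877/2 ≈ 14.807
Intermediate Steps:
s(o) = -27/4 (s(o) = 7/(-1) + 1/4 = 7*(-1) + 1*(¼) = -7 + ¼ = -27/4)
√(s(W(-5, -3)) + 226) = √(-27/4 + 226) = √(877/4) = √877/2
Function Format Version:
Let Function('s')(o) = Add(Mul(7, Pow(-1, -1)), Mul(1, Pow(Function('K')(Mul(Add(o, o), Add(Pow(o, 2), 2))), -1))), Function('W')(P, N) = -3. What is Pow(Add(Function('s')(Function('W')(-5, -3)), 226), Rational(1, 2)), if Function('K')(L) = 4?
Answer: Mul(Rational(1, 2), Pow(877, Rational(1, 2))) ≈ 14.807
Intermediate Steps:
Function('s')(o) = Rational(-27, 4) (Function('s')(o) = Add(Mul(7, Pow(-1, -1)), Mul(1, Pow(4, -1))) = Add(Mul(7, -1), Mul(1, Rational(1, 4))) = Add(-7, Rational(1, 4)) = Rational(-27, 4))
Pow(Add(Function('s')(Function('W')(-5, -3)), 226), Rational(1, 2)) = Pow(Add(Rational(-27, 4), 226), Rational(1, 2)) = Pow(Rational(877, 4), Rational(1, 2)) = Mul(Rational(1, 2), Pow(877, Rational(1, 2)))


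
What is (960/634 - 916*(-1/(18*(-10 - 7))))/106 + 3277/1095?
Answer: 2794807082/938251845 ≈ 2.9787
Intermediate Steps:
(960/634 - 916*(-1/(18*(-10 - 7))))/106 + 3277/1095 = (960*(1/634) - 916/((-18*(-17))))*(1/106) + 3277*(1/1095) = (480/317 - 916/306)*(1/106) + 3277/1095 = (480/317 - 916*1/306)*(1/106) + 3277/1095 = (480/317 - 458/153)*(1/106) + 3277/1095 = -71746/48501*1/106 + 3277/1095 = -35873/2570553 + 3277/1095 = 2794807082/938251845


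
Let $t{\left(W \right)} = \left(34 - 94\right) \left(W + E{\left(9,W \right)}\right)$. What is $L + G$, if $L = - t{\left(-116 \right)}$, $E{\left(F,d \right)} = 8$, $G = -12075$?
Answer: $-18555$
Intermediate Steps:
$t{\left(W \right)} = -480 - 60 W$ ($t{\left(W \right)} = \left(34 - 94\right) \left(W + 8\right) = - 60 \left(8 + W\right) = -480 - 60 W$)
$L = -6480$ ($L = - (-480 - -6960) = - (-480 + 6960) = \left(-1\right) 6480 = -6480$)
$L + G = -6480 - 12075 = -18555$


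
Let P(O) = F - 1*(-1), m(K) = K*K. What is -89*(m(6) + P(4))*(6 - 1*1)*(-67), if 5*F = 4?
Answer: 1127007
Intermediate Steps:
m(K) = K²
F = ⅘ (F = (⅕)*4 = ⅘ ≈ 0.80000)
P(O) = 9/5 (P(O) = ⅘ - 1*(-1) = ⅘ + 1 = 9/5)
-89*(m(6) + P(4))*(6 - 1*1)*(-67) = -89*(6² + 9/5)*(6 - 1*1)*(-67) = -89*(36 + 9/5)*(6 - 1)*(-67) = -16821*5/5*(-67) = -89*189*(-67) = -16821*(-67) = 1127007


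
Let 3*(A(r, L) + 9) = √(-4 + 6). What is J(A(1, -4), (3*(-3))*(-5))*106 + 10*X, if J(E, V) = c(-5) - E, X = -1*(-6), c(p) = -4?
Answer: 590 - 106*√2/3 ≈ 540.03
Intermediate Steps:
A(r, L) = -9 + √2/3 (A(r, L) = -9 + √(-4 + 6)/3 = -9 + √2/3)
X = 6
J(E, V) = -4 - E
J(A(1, -4), (3*(-3))*(-5))*106 + 10*X = (-4 - (-9 + √2/3))*106 + 10*6 = (-4 + (9 - √2/3))*106 + 60 = (5 - √2/3)*106 + 60 = (530 - 106*√2/3) + 60 = 590 - 106*√2/3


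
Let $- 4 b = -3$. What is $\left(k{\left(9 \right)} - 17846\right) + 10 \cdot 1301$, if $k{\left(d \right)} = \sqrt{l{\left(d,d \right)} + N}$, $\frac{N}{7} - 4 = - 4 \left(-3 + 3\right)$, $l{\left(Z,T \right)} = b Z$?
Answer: $-4836 + \frac{\sqrt{139}}{2} \approx -4830.1$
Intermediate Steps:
$b = \frac{3}{4}$ ($b = \left(- \frac{1}{4}\right) \left(-3\right) = \frac{3}{4} \approx 0.75$)
$l{\left(Z,T \right)} = \frac{3 Z}{4}$
$N = 28$ ($N = 28 + 7 \left(- 4 \left(-3 + 3\right)\right) = 28 + 7 \left(\left(-4\right) 0\right) = 28 + 7 \cdot 0 = 28 + 0 = 28$)
$k{\left(d \right)} = \sqrt{28 + \frac{3 d}{4}}$ ($k{\left(d \right)} = \sqrt{\frac{3 d}{4} + 28} = \sqrt{28 + \frac{3 d}{4}}$)
$\left(k{\left(9 \right)} - 17846\right) + 10 \cdot 1301 = \left(\frac{\sqrt{112 + 3 \cdot 9}}{2} - 17846\right) + 10 \cdot 1301 = \left(\frac{\sqrt{112 + 27}}{2} - 17846\right) + 13010 = \left(\frac{\sqrt{139}}{2} - 17846\right) + 13010 = \left(-17846 + \frac{\sqrt{139}}{2}\right) + 13010 = -4836 + \frac{\sqrt{139}}{2}$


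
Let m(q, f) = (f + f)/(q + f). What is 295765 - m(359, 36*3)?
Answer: 138122039/467 ≈ 2.9576e+5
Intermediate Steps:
m(q, f) = 2*f/(f + q) (m(q, f) = (2*f)/(f + q) = 2*f/(f + q))
295765 - m(359, 36*3) = 295765 - 2*36*3/(36*3 + 359) = 295765 - 2*108/(108 + 359) = 295765 - 2*108/467 = 295765 - 1*216/467 = 295765 - 216/467 = 138122039/467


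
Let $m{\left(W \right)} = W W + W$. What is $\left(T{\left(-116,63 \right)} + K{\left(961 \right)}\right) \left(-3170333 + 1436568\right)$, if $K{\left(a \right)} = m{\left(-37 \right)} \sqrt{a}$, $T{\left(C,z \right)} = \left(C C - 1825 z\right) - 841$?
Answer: $105877561020$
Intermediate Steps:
$m{\left(W \right)} = W + W^{2}$ ($m{\left(W \right)} = W^{2} + W = W + W^{2}$)
$T{\left(C,z \right)} = -841 + C^{2} - 1825 z$ ($T{\left(C,z \right)} = \left(C^{2} - 1825 z\right) - 841 = -841 + C^{2} - 1825 z$)
$K{\left(a \right)} = 1332 \sqrt{a}$ ($K{\left(a \right)} = - 37 \left(1 - 37\right) \sqrt{a} = \left(-37\right) \left(-36\right) \sqrt{a} = 1332 \sqrt{a}$)
$\left(T{\left(-116,63 \right)} + K{\left(961 \right)}\right) \left(-3170333 + 1436568\right) = \left(\left(-841 + \left(-116\right)^{2} - 114975\right) + 1332 \sqrt{961}\right) \left(-3170333 + 1436568\right) = \left(\left(-841 + 13456 - 114975\right) + 1332 \cdot 31\right) \left(-1733765\right) = \left(-102360 + 41292\right) \left(-1733765\right) = \left(-61068\right) \left(-1733765\right) = 105877561020$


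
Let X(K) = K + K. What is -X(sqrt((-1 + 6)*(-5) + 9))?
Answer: -8*I ≈ -8.0*I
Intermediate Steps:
X(K) = 2*K
-X(sqrt((-1 + 6)*(-5) + 9)) = -2*sqrt((-1 + 6)*(-5) + 9) = -2*sqrt(5*(-5) + 9) = -2*sqrt(-25 + 9) = -2*sqrt(-16) = -2*4*I = -8*I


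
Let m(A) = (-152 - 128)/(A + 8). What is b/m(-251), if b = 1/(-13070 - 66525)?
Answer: -243/22286600 ≈ -1.0903e-5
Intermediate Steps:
m(A) = -280/(8 + A)
b = -1/79595 (b = 1/(-79595) = -1/79595 ≈ -1.2564e-5)
b/m(-251) = -1/(79595*((-280/(8 - 251)))) = -1/(79595*((-280/(-243)))) = -1/(79595*((-280*(-1/243)))) = -1/(79595*280/243) = -1/79595*243/280 = -243/22286600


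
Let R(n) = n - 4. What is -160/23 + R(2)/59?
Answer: -9486/1357 ≈ -6.9904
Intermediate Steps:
R(n) = -4 + n
-160/23 + R(2)/59 = -160/23 + (-4 + 2)/59 = -160*1/23 - 2*1/59 = -160/23 - 2/59 = -9486/1357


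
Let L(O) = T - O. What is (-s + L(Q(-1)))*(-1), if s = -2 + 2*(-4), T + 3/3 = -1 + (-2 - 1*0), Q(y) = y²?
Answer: -5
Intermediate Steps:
T = -4 (T = -1 + (-1 + (-2 - 1*0)) = -1 + (-1 + (-2 + 0)) = -1 + (-1 - 2) = -1 - 3 = -4)
L(O) = -4 - O
s = -10 (s = -2 - 8 = -10)
(-s + L(Q(-1)))*(-1) = (-1*(-10) + (-4 - 1*(-1)²))*(-1) = (10 + (-4 - 1*1))*(-1) = (10 + (-4 - 1))*(-1) = (10 - 5)*(-1) = 5*(-1) = -5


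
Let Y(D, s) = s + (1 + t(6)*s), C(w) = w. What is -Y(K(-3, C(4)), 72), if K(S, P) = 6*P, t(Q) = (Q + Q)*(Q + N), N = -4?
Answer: -1801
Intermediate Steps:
t(Q) = 2*Q*(-4 + Q) (t(Q) = (Q + Q)*(Q - 4) = (2*Q)*(-4 + Q) = 2*Q*(-4 + Q))
Y(D, s) = 1 + 25*s (Y(D, s) = s + (1 + (2*6*(-4 + 6))*s) = s + (1 + (2*6*2)*s) = s + (1 + 24*s) = 1 + 25*s)
-Y(K(-3, C(4)), 72) = -(1 + 25*72) = -(1 + 1800) = -1*1801 = -1801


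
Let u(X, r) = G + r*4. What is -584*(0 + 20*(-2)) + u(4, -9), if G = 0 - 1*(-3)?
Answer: 23327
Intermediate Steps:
G = 3 (G = 0 + 3 = 3)
u(X, r) = 3 + 4*r (u(X, r) = 3 + r*4 = 3 + 4*r)
-584*(0 + 20*(-2)) + u(4, -9) = -584*(0 + 20*(-2)) + (3 + 4*(-9)) = -584*(0 - 40) + (3 - 36) = -584*(-40) - 33 = 23360 - 33 = 23327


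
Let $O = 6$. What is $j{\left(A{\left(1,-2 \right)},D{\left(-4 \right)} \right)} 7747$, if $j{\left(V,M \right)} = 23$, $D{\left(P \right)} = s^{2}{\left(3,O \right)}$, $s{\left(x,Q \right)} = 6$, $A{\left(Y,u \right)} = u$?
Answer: $178181$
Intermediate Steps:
$D{\left(P \right)} = 36$ ($D{\left(P \right)} = 6^{2} = 36$)
$j{\left(A{\left(1,-2 \right)},D{\left(-4 \right)} \right)} 7747 = 23 \cdot 7747 = 178181$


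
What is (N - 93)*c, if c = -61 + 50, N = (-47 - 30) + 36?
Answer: 1474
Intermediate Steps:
N = -41 (N = -77 + 36 = -41)
c = -11
(N - 93)*c = (-41 - 93)*(-11) = -134*(-11) = 1474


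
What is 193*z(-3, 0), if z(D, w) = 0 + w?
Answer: 0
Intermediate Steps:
z(D, w) = w
193*z(-3, 0) = 193*0 = 0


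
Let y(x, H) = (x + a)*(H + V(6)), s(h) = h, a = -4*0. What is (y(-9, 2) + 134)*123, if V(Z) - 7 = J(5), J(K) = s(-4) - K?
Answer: 16482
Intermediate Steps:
a = 0
J(K) = -4 - K
V(Z) = -2 (V(Z) = 7 + (-4 - 1*5) = 7 + (-4 - 5) = 7 - 9 = -2)
y(x, H) = x*(-2 + H) (y(x, H) = (x + 0)*(H - 2) = x*(-2 + H))
(y(-9, 2) + 134)*123 = (-9*(-2 + 2) + 134)*123 = (-9*0 + 134)*123 = (0 + 134)*123 = 134*123 = 16482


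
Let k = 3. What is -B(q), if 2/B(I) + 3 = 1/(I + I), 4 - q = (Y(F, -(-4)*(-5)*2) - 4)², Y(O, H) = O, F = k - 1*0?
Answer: 12/17 ≈ 0.70588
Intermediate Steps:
F = 3 (F = 3 - 1*0 = 3 + 0 = 3)
q = 3 (q = 4 - (3 - 4)² = 4 - 1*(-1)² = 4 - 1*1 = 4 - 1 = 3)
B(I) = 2/(-3 + 1/(2*I)) (B(I) = 2/(-3 + 1/(I + I)) = 2/(-3 + 1/(2*I)))
-B(q) = -(-4)*3/(-1 + 6*3) = -(-4)*3/(-1 + 18) = -(-4)*3/17 = -1*(-12/17) = 12/17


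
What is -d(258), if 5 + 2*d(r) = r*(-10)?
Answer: 2585/2 ≈ 1292.5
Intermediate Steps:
d(r) = -5/2 - 5*r (d(r) = -5/2 + (r*(-10))/2 = -5/2 + (-10*r)/2 = -5/2 - 5*r)
-d(258) = -(-5/2 - 5*258) = -(-5/2 - 1290) = -1*(-2585/2) = 2585/2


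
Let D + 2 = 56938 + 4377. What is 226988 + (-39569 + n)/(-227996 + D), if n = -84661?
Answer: 12611721678/55561 ≈ 2.2699e+5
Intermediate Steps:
D = 61313 (D = -2 + (56938 + 4377) = -2 + 61315 = 61313)
226988 + (-39569 + n)/(-227996 + D) = 226988 + (-39569 - 84661)/(-227996 + 61313) = 226988 - 124230/(-166683) = 226988 - 124230*(-1/166683) = 226988 + 41410/55561 = 12611721678/55561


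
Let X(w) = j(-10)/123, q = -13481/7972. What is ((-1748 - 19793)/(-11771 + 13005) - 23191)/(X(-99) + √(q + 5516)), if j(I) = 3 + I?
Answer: -98288308001310/410349130018627 - 433282986315*√87612421503/410349130018627 ≈ -312.78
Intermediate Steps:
q = -13481/7972 (q = -13481*1/7972 = -13481/7972 ≈ -1.6910)
X(w) = -7/123 (X(w) = (3 - 10)/123 = -7*1/123 = -7/123)
((-1748 - 19793)/(-11771 + 13005) - 23191)/(X(-99) + √(q + 5516)) = ((-1748 - 19793)/(-11771 + 13005) - 23191)/(-7/123 + √(-13481/7972 + 5516)) = (-21541/1234 - 23191)/(-7/123 + √(43960071/7972)) = (-21541*1/1234 - 23191)/(-7/123 + √87612421503/3986) = (-21541/1234 - 23191)/(-7/123 + √87612421503/3986) = -28639235/(1234*(-7/123 + √87612421503/3986))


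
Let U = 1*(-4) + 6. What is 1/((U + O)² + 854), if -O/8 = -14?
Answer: 1/13850 ≈ 7.2202e-5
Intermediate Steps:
O = 112 (O = -8*(-14) = 112)
U = 2 (U = -4 + 6 = 2)
1/((U + O)² + 854) = 1/((2 + 112)² + 854) = 1/(114² + 854) = 1/(12996 + 854) = 1/13850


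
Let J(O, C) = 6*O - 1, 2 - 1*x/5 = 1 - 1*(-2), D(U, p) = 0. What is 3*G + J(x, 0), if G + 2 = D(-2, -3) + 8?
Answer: -13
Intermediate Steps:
x = -5 (x = 10 - 5*(1 - 1*(-2)) = 10 - 5*(1 + 2) = 10 - 5*3 = 10 - 15 = -5)
J(O, C) = -1 + 6*O
G = 6 (G = -2 + (0 + 8) = -2 + 8 = 6)
3*G + J(x, 0) = 3*6 + (-1 + 6*(-5)) = 18 + (-1 - 30) = 18 - 31 = -13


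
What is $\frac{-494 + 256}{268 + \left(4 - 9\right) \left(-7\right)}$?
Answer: $- \frac{238}{303} \approx -0.78548$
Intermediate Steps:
$\frac{-494 + 256}{268 + \left(4 - 9\right) \left(-7\right)} = - \frac{238}{268 - -35} = - \frac{238}{268 + 35} = - \frac{238}{303}$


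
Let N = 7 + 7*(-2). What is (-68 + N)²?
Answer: 5625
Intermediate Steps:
N = -7 (N = 7 - 14 = -7)
(-68 + N)² = (-68 - 7)² = (-75)² = 5625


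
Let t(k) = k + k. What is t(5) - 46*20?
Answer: -910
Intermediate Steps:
t(k) = 2*k
t(5) - 46*20 = 2*5 - 46*20 = 10 - 920 = -910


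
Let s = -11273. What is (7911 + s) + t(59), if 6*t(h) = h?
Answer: -20113/6 ≈ -3352.2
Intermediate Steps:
t(h) = h/6
(7911 + s) + t(59) = (7911 - 11273) + (⅙)*59 = -3362 + 59/6 = -20113/6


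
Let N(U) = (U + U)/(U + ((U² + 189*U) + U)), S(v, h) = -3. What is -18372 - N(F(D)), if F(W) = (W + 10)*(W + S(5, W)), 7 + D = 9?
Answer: -3288590/179 ≈ -18372.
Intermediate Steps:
D = 2 (D = -7 + 9 = 2)
F(W) = (-3 + W)*(10 + W) (F(W) = (W + 10)*(W - 3) = (10 + W)*(-3 + W) = (-3 + W)*(10 + W))
N(U) = 2*U/(U² + 191*U) (N(U) = (2*U)/(U + (U² + 190*U)) = (2*U)/(U² + 191*U) = 2*U/(U² + 191*U))
-18372 - N(F(D)) = -18372 - 2/(191 + (-30 + 2² + 7*2)) = -18372 - 2/(191 + (-30 + 4 + 14)) = -18372 - 2/(191 - 12) = -18372 - 2/179 = -3288590/179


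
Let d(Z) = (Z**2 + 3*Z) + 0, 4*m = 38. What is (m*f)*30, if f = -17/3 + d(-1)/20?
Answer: -3287/2 ≈ -1643.5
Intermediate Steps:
m = 19/2 (m = (1/4)*38 = 19/2 ≈ 9.5000)
d(Z) = Z**2 + 3*Z
f = -173/30 (f = -17/3 - (3 - 1)/20 = -17*1/3 - 1*2*(1/20) = -17/3 - 2*1/20 = -17/3 - 1/10 = -173/30 ≈ -5.7667)
(m*f)*30 = ((19/2)*(-173/30))*30 = -3287/60*30 = -3287/2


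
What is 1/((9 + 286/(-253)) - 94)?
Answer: -23/1981 ≈ -0.011610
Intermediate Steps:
1/((9 + 286/(-253)) - 94) = 1/((9 + 286*(-1/253)) - 94) = 1/((9 - 26/23) - 94) = 1/(181/23 - 94) = 1/(-1981/23) = -23/1981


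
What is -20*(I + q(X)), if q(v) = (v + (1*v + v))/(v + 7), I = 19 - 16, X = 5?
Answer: -85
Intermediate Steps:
I = 3
q(v) = 3*v/(7 + v) (q(v) = (v + (v + v))/(7 + v) = (v + 2*v)/(7 + v) = (3*v)/(7 + v) = 3*v/(7 + v))
-20*(I + q(X)) = -20*(3 + 3*5/(7 + 5)) = -20*(3 + 3*5/12) = -20*(3 + 3*5*(1/12)) = -20*(3 + 5/4) = -20*17/4 = -85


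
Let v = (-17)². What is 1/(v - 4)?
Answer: 1/285 ≈ 0.0035088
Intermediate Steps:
v = 289
1/(v - 4) = 1/(289 - 4) = 1/285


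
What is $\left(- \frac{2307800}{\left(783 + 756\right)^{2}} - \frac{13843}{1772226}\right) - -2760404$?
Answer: $\frac{429146003817238903}{155464981398} \approx 2.7604 \cdot 10^{6}$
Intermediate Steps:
$\left(- \frac{2307800}{\left(783 + 756\right)^{2}} - \frac{13843}{1772226}\right) - -2760404 = \left(- \frac{2307800}{1539^{2}} - \frac{13843}{1772226}\right) + 2760404 = \left(- \frac{2307800}{2368521} - \frac{13843}{1772226}\right) + 2760404 = - \frac{152693725889}{155464981398} + 2760404 = \frac{429146003817238903}{155464981398}$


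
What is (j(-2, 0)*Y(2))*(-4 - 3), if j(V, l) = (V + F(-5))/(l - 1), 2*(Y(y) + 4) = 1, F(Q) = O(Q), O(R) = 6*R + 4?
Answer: 686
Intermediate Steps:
O(R) = 4 + 6*R
F(Q) = 4 + 6*Q
Y(y) = -7/2 (Y(y) = -4 + (½)*1 = -4 + ½ = -7/2)
j(V, l) = (-26 + V)/(-1 + l) (j(V, l) = (V + (4 + 6*(-5)))/(l - 1) = (V + (4 - 30))/(-1 + l) = (V - 26)/(-1 + l) = (-26 + V)/(-1 + l))
(j(-2, 0)*Y(2))*(-4 - 3) = (((-26 - 2)/(-1 + 0))*(-7/2))*(-4 - 3) = ((-28/(-1))*(-7/2))*(-7) = (-1*(-28)*(-7/2))*(-7) = (28*(-7/2))*(-7) = -98*(-7) = 686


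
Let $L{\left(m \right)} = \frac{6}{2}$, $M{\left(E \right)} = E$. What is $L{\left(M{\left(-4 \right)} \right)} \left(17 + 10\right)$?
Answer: $81$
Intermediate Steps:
$L{\left(m \right)} = 3$ ($L{\left(m \right)} = 6 \cdot \frac{1}{2} = 3$)
$L{\left(M{\left(-4 \right)} \right)} \left(17 + 10\right) = 3 \left(17 + 10\right) = 3 \cdot 27 = 81$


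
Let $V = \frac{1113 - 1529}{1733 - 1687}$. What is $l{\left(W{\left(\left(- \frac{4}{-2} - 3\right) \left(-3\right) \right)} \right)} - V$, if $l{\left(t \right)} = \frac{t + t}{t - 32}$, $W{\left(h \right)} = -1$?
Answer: $\frac{6910}{759} \approx 9.1041$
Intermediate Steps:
$l{\left(t \right)} = \frac{2 t}{-32 + t}$
$V = - \frac{208}{23}$ ($V = - \frac{416}{46} = \left(-416\right) \frac{1}{46} = - \frac{208}{23} \approx -9.0435$)
$l{\left(W{\left(\left(- \frac{4}{-2} - 3\right) \left(-3\right) \right)} \right)} - V = 2 \left(-1\right) \frac{1}{-32 - 1} - - \frac{208}{23} = 2 \left(-1\right) \frac{1}{-33} + \frac{208}{23} = 2 \left(-1\right) \left(- \frac{1}{33}\right) + \frac{208}{23} = \frac{2}{33} + \frac{208}{23} = \frac{6910}{759}$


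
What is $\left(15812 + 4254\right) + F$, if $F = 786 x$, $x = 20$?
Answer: $35786$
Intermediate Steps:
$F = 15720$ ($F = 786 \cdot 20 = 15720$)
$\left(15812 + 4254\right) + F = \left(15812 + 4254\right) + 15720 = 20066 + 15720 = 35786$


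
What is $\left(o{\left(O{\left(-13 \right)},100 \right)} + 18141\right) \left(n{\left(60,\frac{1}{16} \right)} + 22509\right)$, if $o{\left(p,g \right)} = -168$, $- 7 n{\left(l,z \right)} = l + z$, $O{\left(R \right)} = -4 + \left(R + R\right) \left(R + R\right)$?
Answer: $\frac{45292804731}{112} \approx 4.044 \cdot 10^{8}$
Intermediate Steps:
$O{\left(R \right)} = -4 + 4 R^{2}$ ($O{\left(R \right)} = -4 + 2 R 2 R = -4 + 4 R^{2}$)
$n{\left(l,z \right)} = - \frac{l}{7} - \frac{z}{7}$ ($n{\left(l,z \right)} = - \frac{l + z}{7} = - \frac{l}{7} - \frac{z}{7}$)
$\left(o{\left(O{\left(-13 \right)},100 \right)} + 18141\right) \left(n{\left(60,\frac{1}{16} \right)} + 22509\right) = \left(-168 + 18141\right) \left(\left(\left(- \frac{1}{7}\right) 60 - \frac{1}{7 \cdot 16}\right) + 22509\right) = 17973 \left(\left(- \frac{60}{7} - \frac{1}{112}\right) + 22509\right) = 17973 \left(- \frac{961}{112} + 22509\right) = 17973 \cdot \frac{2520047}{112} = \frac{45292804731}{112}$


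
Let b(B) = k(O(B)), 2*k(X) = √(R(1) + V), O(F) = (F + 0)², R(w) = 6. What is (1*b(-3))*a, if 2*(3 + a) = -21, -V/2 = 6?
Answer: -27*I*√6/4 ≈ -16.534*I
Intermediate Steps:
V = -12 (V = -2*6 = -12)
a = -27/2 (a = -3 + (½)*(-21) = -3 - 21/2 = -27/2 ≈ -13.500)
O(F) = F²
k(X) = I*√6/2 (k(X) = √(6 - 12)/2 = √(-6)/2 = (I*√6)/2 = I*√6/2)
b(B) = I*√6/2
(1*b(-3))*a = (1*(I*√6/2))*(-27/2) = (I*√6/2)*(-27/2) = -27*I*√6/4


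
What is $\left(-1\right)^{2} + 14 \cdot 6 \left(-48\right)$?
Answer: $-4031$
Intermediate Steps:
$\left(-1\right)^{2} + 14 \cdot 6 \left(-48\right) = 1 + 84 \left(-48\right) = 1 - 4032 = -4031$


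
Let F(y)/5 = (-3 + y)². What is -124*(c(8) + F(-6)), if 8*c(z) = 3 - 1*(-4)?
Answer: -100657/2 ≈ -50329.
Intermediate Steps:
F(y) = 5*(-3 + y)²
c(z) = 7/8 (c(z) = (3 - 1*(-4))/8 = (3 + 4)/8 = (⅛)*7 = 7/8)
-124*(c(8) + F(-6)) = -124*(7/8 + 5*(-3 - 6)²) = -124*(7/8 + 5*(-9)²) = -124*(7/8 + 5*81) = -124*(7/8 + 405) = -124*3247/8 = -100657/2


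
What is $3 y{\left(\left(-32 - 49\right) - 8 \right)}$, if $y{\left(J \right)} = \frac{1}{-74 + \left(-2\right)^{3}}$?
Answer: $- \frac{3}{82} \approx -0.036585$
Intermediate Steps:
$y{\left(J \right)} = - \frac{1}{82}$ ($y{\left(J \right)} = \frac{1}{-74 - 8} = \frac{1}{-82} = - \frac{1}{82}$)
$3 y{\left(\left(-32 - 49\right) - 8 \right)} = 3 \left(- \frac{1}{82}\right) = - \frac{3}{82}$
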